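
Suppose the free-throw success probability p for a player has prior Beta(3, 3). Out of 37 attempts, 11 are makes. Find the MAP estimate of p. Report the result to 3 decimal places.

p̂_MAP = 0.317

Prior: Beta(3, 3).
Data: 11 successes in 37 trials. The binomial likelihood contributes p^11(1−p)^26, so the posterior is Beta(3+11, 3+26) = Beta(14, 29).
For Beta(a, b) with a, b > 1 the mode is (a−1)/(a+b−2) = 13/41 ≈ 0.317.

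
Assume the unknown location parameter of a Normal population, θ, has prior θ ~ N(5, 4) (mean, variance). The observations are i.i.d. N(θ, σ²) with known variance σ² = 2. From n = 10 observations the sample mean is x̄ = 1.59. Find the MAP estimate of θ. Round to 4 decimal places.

n = 10, x̄ = 1.59.
For a Normal prior and Normal likelihood with known variance, the posterior is Normal; its mode equals its mean, the precision-weighted average.
Prior precision 1/σ₀² = 1/4 = 0.25; data precision n/σ² = 10/2 = 5.
θ̂ = (0.25·5 + 5·1.59) / (0.25 + 5) = 9.2/5.25 = 184/105 ≈ 1.7524.

θ̂_MAP = 1.7524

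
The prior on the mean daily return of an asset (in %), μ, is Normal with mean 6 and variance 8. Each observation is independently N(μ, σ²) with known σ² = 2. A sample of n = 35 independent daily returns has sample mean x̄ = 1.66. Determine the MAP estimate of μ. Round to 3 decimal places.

n = 35, x̄ = 1.66.
For a Normal prior and Normal likelihood with known variance, the posterior is Normal; its mode equals its mean, the precision-weighted average.
Prior precision 1/σ₀² = 1/8 = 0.125; data precision n/σ² = 35/2 = 17.5.
μ̂ = (0.125·6 + 17.5·1.66) / (0.125 + 17.5) = 29.8/17.625 = 1192/705 ≈ 1.691.

μ̂_MAP = 1.691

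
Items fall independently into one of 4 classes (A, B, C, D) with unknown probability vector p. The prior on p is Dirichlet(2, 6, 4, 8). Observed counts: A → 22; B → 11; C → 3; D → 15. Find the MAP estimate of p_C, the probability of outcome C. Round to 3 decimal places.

The posterior is Dirichlet(αᵢ + nᵢ) = Dirichlet(24, 17, 7, 23).
For a Dirichlet(a₁,…,a_K) with all aᵢ > 1, the mode has j-th component (aⱼ − 1)/(Σaᵢ − K).
Here Σaᵢ = 71 and K = 4, so p_C = (7 − 1)/(71 − 4) = 6/67 ≈ 0.090.

MAP estimate of p_C = 0.090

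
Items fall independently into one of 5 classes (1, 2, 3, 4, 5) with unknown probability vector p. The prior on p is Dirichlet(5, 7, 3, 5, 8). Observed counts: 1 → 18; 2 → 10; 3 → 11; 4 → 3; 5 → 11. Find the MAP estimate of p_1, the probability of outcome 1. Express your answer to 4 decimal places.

MAP estimate: 0.2895

The posterior is Dirichlet(αᵢ + nᵢ) = Dirichlet(23, 17, 14, 8, 19).
For a Dirichlet(a₁,…,a_K) with all aᵢ > 1, the mode has j-th component (aⱼ − 1)/(Σaᵢ − K).
Here Σaᵢ = 81 and K = 5, so p_1 = (23 − 1)/(81 − 5) = 22/76 ≈ 0.2895.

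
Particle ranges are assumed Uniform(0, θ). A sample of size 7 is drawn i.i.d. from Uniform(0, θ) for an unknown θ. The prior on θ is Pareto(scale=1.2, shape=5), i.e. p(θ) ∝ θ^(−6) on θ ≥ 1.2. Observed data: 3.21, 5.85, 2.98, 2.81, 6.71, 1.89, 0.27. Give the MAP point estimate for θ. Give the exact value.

θ̂_MAP = 6.71

The Uniform(0, θ) likelihood is θ^(−n) for θ ≥ max(xᵢ), zero otherwise. Here max(xᵢ) = 6.71.
Posterior ∝ θ^(−6) · θ^(−7) = θ^(−13) on θ ≥ max(1.2, 6.71) = 6.71.
This density is strictly decreasing in θ, so the posterior mode lies at the lower boundary of the support.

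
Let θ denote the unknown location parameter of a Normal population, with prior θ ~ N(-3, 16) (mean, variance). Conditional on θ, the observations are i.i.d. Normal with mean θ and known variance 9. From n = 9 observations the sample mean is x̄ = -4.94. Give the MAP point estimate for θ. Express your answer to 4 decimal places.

θ̂_MAP = -4.8259

n = 9, x̄ = -4.94.
For a Normal prior and Normal likelihood with known variance, the posterior is Normal; its mode equals its mean, the precision-weighted average.
Prior precision 1/σ₀² = 1/16 = 0.0625; data precision n/σ² = 9/9 = 1.
θ̂ = (0.0625·(-3) + 1·(-4.94)) / (0.0625 + 1) = (-5.1275)/1.0625 = -2051/425 ≈ -4.8259.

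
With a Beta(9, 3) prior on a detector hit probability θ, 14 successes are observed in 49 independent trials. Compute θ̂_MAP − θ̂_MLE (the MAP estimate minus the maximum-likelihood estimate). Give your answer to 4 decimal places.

Posterior is Beta(23, 38); MAP = (23−1)/(61−2) = 22/59 ≈ 0.37288.
MLE ignores the prior: θ̂_MLE = k/n = 14/49 ≈ 0.28571.
Difference = 22/59 − 14/49 = 36/413 ≈ 0.0872.

MAP − MLE = 0.0872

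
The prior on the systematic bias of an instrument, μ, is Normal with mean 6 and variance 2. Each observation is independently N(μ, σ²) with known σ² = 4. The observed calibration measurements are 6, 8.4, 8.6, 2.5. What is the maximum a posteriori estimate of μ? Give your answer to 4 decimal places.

n = 4; x̄ = (6 + 8.4 + 8.6 + 2.5)/4 = 25.5/4 = 6.375.
For a Normal prior and Normal likelihood with known variance, the posterior is Normal; its mode equals its mean, the precision-weighted average.
Prior precision 1/σ₀² = 1/2 = 0.5; data precision n/σ² = 4/4 = 1.
μ̂ = (0.5·6 + 1·6.375) / (0.5 + 1) = 9.375/1.5 = 6.2500.

μ̂_MAP = 6.2500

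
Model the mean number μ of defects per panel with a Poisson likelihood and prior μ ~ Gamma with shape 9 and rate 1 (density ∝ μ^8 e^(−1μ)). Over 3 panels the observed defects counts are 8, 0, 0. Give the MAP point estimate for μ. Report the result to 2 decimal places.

Σxᵢ = 8+0+0 = 8, with n = 3.
Posterior ∝ μ^8e^(−1μ) · μ^8e^(−3μ) = μ^16e^(−4μ), i.e. Gamma(shape=17, rate=4).
The mode of a Gamma(a, b) with a ≥ 1 (shape–rate) is (a−1)/b = 16/4 ≈ 4.00.

μ̂_MAP = 4.00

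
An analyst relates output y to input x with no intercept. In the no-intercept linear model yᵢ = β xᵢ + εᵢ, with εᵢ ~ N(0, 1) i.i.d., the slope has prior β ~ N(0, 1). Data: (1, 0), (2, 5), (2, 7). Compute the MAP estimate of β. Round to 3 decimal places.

β̂_MAP = 2.400

log p(β | y) = −Σ(yᵢ − βxᵢ)²/(2·1) − β²/(2·1) + const.
Setting the derivative to zero: Σxᵢ(yᵢ − βxᵢ)/1 − β/1 = 0, so β = Σxᵢyᵢ / (Σxᵢ² + σ²/τ²).
Σxᵢyᵢ = 1·0 + 2·5 + 2·7 = 24; Σxᵢ² = 9; σ²/τ² = 1.
β̂_MAP = 24 / (9 + 1) = 24/10 ≈ 2.400.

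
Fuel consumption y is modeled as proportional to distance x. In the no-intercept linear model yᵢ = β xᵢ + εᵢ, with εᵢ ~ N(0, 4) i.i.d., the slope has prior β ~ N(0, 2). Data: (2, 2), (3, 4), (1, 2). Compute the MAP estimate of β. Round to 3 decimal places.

log p(β | y) = −Σ(yᵢ − βxᵢ)²/(2·4) − β²/(2·2) + const.
Setting the derivative to zero: Σxᵢ(yᵢ − βxᵢ)/4 − β/2 = 0, so β = Σxᵢyᵢ / (Σxᵢ² + σ²/τ²).
Σxᵢyᵢ = 2·2 + 3·4 + 1·2 = 18; Σxᵢ² = 14; σ²/τ² = 2.
β̂_MAP = 18 / (14 + 2) = 18/16 ≈ 1.125.

β̂_MAP = 1.125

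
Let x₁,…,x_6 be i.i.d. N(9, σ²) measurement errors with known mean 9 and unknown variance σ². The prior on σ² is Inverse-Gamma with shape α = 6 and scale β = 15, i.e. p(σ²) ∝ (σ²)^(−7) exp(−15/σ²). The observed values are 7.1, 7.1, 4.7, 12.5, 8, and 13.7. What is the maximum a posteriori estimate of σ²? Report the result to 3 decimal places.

Sum of squared deviations about the known mean: SS = (7.1−9)² + (7.1−9)² + (4.7−9)² + (12.5−9)² + (8−9)² + (13.7−9)² = 61.05.
The Normal likelihood contributes (σ²)^(−n/2) exp(−SS/(2σ²)), so the posterior is Inverse-Gamma(α + n/2, β + SS/2) = Inverse-Gamma(9, 45.525).
The mode of Inverse-Gamma(a, b) is b/(a+1) = 45.525/10 ≈ 4.553.

σ̂²_MAP = 4.553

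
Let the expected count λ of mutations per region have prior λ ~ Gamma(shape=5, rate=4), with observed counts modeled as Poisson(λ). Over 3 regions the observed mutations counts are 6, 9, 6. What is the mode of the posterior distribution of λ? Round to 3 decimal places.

Σxᵢ = 6+9+6 = 21, with n = 3.
Posterior ∝ λ^4e^(−4λ) · λ^21e^(−3λ) = λ^25e^(−7λ), i.e. Gamma(shape=26, rate=7).
The mode of a Gamma(a, b) with a ≥ 1 (shape–rate) is (a−1)/b = 25/7 ≈ 3.571.

λ̂_MAP = 3.571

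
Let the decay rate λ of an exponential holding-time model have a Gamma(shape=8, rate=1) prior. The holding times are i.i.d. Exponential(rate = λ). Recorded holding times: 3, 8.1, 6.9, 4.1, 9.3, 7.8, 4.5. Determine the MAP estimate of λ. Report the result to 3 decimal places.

The Exponential(rate=λ) likelihood is ∝ λ^n e^(−λΣtᵢ). Here n = 7 and Σtᵢ = 3 + 8.1 + 6.9 + 4.1 + 9.3 + 7.8 + 4.5 = 43.7.
Posterior ∝ λ^7e^(−1λ) · λ^7e^(−43.7λ) = λ^14e^(−44.7λ), i.e. Gamma(15, 44.7).
Mode = (a−1)/b = 14/44.7 ≈ 0.313.

λ̂_MAP = 0.313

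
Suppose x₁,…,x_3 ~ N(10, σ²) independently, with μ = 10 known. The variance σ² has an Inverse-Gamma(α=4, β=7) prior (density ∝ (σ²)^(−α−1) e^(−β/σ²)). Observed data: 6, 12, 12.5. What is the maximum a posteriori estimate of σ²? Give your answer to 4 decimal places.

σ̂²_MAP = 3.0962

Sum of squared deviations about the known mean: SS = (6−10)² + (12−10)² + (12.5−10)² = 26.25.
The Normal likelihood contributes (σ²)^(−n/2) exp(−SS/(2σ²)), so the posterior is Inverse-Gamma(α + n/2, β + SS/2) = Inverse-Gamma(5.5, 20.125).
The mode of Inverse-Gamma(a, b) is b/(a+1) = 20.125/6.5 ≈ 3.0962.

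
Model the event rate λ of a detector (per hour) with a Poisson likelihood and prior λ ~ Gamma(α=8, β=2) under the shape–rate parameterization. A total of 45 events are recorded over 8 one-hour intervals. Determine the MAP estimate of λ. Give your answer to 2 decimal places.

Σxᵢ = 45, n = 8.
Posterior ∝ λ^7e^(−2λ) · λ^45e^(−8λ) = λ^52e^(−10λ), i.e. Gamma(shape=53, rate=10).
The mode of a Gamma(a, b) with a ≥ 1 (shape–rate) is (a−1)/b = 52/10 ≈ 5.20.

λ̂_MAP = 5.20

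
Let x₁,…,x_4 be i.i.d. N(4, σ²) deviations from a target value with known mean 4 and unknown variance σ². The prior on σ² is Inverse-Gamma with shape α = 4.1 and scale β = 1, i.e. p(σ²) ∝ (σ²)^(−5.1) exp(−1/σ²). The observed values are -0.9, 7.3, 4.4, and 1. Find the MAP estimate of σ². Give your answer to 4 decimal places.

σ̂²_MAP = 3.2437

Sum of squared deviations about the known mean: SS = (-0.9−4)² + (7.3−4)² + (4.4−4)² + (1−4)² = 44.06.
The Normal likelihood contributes (σ²)^(−n/2) exp(−SS/(2σ²)), so the posterior is Inverse-Gamma(α + n/2, β + SS/2) = Inverse-Gamma(6.1, 23.03).
The mode of Inverse-Gamma(a, b) is b/(a+1) = 23.03/7.1 ≈ 3.2437.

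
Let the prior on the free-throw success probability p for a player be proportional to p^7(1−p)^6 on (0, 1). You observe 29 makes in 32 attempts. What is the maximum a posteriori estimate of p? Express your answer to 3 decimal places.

p̂_MAP = 0.800

The prior density ∝ p^7(1−p)^6 is the kernel of Beta(8, 7).
Data: 29 successes in 32 trials. The binomial likelihood contributes p^29(1−p)^3, so the posterior is Beta(8+29, 7+3) = Beta(37, 10).
For Beta(a, b) with a, b > 1 the mode is (a−1)/(a+b−2) = 36/45 ≈ 0.800.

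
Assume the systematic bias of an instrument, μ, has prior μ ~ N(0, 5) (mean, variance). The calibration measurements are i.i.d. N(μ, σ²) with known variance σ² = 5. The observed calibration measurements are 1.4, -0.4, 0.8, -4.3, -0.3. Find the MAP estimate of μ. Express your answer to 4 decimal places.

n = 5; x̄ = (1.4 + (-0.4) + 0.8 + (-4.3) + (-0.3))/5 = -2.8/5 = -0.56.
For a Normal prior and Normal likelihood with known variance, the posterior is Normal; its mode equals its mean, the precision-weighted average.
Prior precision 1/σ₀² = 1/5 = 0.2; data precision n/σ² = 5/5 = 1.
μ̂ = (0.2·0 + 1·(-0.56)) / (0.2 + 1) = (-0.56)/1.2 = -7/15 ≈ -0.4667.

μ̂_MAP = -0.4667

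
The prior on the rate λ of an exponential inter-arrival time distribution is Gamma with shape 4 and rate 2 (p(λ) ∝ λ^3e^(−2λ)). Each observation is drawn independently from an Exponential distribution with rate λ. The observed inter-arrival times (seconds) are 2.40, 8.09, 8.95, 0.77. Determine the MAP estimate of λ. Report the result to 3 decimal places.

The Exponential(rate=λ) likelihood is ∝ λ^n e^(−λΣtᵢ). Here n = 4 and Σtᵢ = 2.40 + 8.09 + 8.95 + 0.77 = 20.21.
Posterior ∝ λ^3e^(−2λ) · λ^4e^(−20.21λ) = λ^7e^(−22.21λ), i.e. Gamma(8, 22.21).
Mode = (a−1)/b = 7/22.21 ≈ 0.315.

λ̂_MAP = 0.315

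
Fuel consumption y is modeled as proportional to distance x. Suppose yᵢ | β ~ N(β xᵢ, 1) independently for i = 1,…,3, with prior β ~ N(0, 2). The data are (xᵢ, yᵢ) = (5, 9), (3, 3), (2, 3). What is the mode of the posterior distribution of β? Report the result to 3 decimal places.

log p(β | y) = −Σ(yᵢ − βxᵢ)²/(2·1) − β²/(2·2) + const.
Setting the derivative to zero: Σxᵢ(yᵢ − βxᵢ)/1 − β/2 = 0, so β = Σxᵢyᵢ / (Σxᵢ² + σ²/τ²).
Σxᵢyᵢ = 5·9 + 3·3 + 2·3 = 60; Σxᵢ² = 38; σ²/τ² = 0.5.
β̂_MAP = 60 / (38 + 0.5) = 60/38.5 ≈ 1.558.

β̂_MAP = 1.558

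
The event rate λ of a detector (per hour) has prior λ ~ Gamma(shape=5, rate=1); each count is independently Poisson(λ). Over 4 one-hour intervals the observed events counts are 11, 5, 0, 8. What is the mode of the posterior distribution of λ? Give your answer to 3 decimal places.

Σxᵢ = 11+5+0+8 = 24, with n = 4.
Posterior ∝ λ^4e^(−1λ) · λ^24e^(−4λ) = λ^28e^(−5λ), i.e. Gamma(shape=29, rate=5).
The mode of a Gamma(a, b) with a ≥ 1 (shape–rate) is (a−1)/b = 28/5 ≈ 5.600.

λ̂_MAP = 5.600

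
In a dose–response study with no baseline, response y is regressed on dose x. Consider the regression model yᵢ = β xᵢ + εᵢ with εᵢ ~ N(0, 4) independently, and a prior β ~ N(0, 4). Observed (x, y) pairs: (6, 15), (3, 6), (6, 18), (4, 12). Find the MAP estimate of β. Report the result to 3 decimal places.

β̂_MAP = 2.694

log p(β | y) = −Σ(yᵢ − βxᵢ)²/(2·4) − β²/(2·4) + const.
Setting the derivative to zero: Σxᵢ(yᵢ − βxᵢ)/4 − β/4 = 0, so β = Σxᵢyᵢ / (Σxᵢ² + σ²/τ²).
Σxᵢyᵢ = 6·15 + 3·6 + 6·18 + 4·12 = 264; Σxᵢ² = 97; σ²/τ² = 1.
β̂_MAP = 264 / (97 + 1) = 264/98 ≈ 2.694.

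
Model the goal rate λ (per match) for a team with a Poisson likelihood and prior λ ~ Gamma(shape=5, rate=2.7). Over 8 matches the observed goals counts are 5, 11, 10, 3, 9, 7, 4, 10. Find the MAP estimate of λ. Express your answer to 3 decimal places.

Σxᵢ = 5+11+10+3+9+7+4+10 = 59, with n = 8.
Posterior ∝ λ^4e^(−2.7λ) · λ^59e^(−8λ) = λ^63e^(−10.7λ), i.e. Gamma(shape=64, rate=10.7).
The mode of a Gamma(a, b) with a ≥ 1 (shape–rate) is (a−1)/b = 63/10.7 ≈ 5.888.

λ̂_MAP = 5.888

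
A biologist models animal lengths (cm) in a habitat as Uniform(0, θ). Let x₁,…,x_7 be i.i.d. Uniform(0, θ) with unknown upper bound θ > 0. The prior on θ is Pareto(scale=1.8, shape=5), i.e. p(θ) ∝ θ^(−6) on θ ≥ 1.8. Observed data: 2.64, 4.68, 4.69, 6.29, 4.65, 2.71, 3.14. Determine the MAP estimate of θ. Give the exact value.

The Uniform(0, θ) likelihood is θ^(−n) for θ ≥ max(xᵢ), zero otherwise. Here max(xᵢ) = 6.29.
Posterior ∝ θ^(−6) · θ^(−7) = θ^(−13) on θ ≥ max(1.8, 6.29) = 6.29.
This density is strictly decreasing in θ, so the posterior mode lies at the lower boundary of the support.

θ̂_MAP = 6.29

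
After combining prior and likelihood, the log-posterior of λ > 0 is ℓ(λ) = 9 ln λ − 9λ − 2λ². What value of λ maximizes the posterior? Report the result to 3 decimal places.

ℓ'(λ) = 9/λ − 9 − 4λ. Setting this to zero and multiplying by λ: 4λ² + 9λ − 9 = 0.
λ = (−9 + √(9² + 4·4·9)) / (2·4) = (−9 + √225) / 8 = (−9 + 15)/8 = 3/4.
ℓ''(λ) = −9/λ² − 4 < 0, confirming a maximum.

λ̂_MAP = 0.750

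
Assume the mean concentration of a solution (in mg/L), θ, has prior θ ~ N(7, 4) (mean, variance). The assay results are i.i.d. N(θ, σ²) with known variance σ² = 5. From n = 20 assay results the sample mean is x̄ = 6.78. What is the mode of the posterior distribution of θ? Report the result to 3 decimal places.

n = 20, x̄ = 6.78.
For a Normal prior and Normal likelihood with known variance, the posterior is Normal; its mode equals its mean, the precision-weighted average.
Prior precision 1/σ₀² = 1/4 = 0.25; data precision n/σ² = 20/5 = 4.
θ̂ = (0.25·7 + 4·6.78) / (0.25 + 4) = 28.87/4.25 = 2887/425 ≈ 6.793.

θ̂_MAP = 6.793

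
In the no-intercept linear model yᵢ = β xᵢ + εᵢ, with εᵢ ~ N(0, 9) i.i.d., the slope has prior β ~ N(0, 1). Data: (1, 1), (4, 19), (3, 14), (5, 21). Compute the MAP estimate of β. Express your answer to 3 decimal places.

log p(β | y) = −Σ(yᵢ − βxᵢ)²/(2·9) − β²/(2·1) + const.
Setting the derivative to zero: Σxᵢ(yᵢ − βxᵢ)/9 − β/1 = 0, so β = Σxᵢyᵢ / (Σxᵢ² + σ²/τ²).
Σxᵢyᵢ = 1·1 + 4·19 + 3·14 + 5·21 = 224; Σxᵢ² = 51; σ²/τ² = 9.
β̂_MAP = 224 / (51 + 9) = 224/60 ≈ 3.733.

β̂_MAP = 3.733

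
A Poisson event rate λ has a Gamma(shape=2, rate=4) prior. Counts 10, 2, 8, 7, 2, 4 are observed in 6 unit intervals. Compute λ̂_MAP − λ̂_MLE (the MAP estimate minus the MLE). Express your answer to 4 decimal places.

MAP − MLE = -2.1000

Σxᵢ = 33. Posterior is Gamma(35, 10); MAP = (35−1)/10 = 34/10 ≈ 3.40000.
MLE = x̄ = 33/6 ≈ 5.50000.
Difference = 34/10 − 33/6 = -21/10 ≈ -2.1000.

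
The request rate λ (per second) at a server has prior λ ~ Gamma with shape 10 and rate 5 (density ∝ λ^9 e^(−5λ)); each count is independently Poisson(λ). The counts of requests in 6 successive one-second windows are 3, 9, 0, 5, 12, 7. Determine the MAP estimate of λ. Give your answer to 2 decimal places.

Σxᵢ = 3+9+0+5+12+7 = 36, with n = 6.
Posterior ∝ λ^9e^(−5λ) · λ^36e^(−6λ) = λ^45e^(−11λ), i.e. Gamma(shape=46, rate=11).
The mode of a Gamma(a, b) with a ≥ 1 (shape–rate) is (a−1)/b = 45/11 ≈ 4.09.

λ̂_MAP = 4.09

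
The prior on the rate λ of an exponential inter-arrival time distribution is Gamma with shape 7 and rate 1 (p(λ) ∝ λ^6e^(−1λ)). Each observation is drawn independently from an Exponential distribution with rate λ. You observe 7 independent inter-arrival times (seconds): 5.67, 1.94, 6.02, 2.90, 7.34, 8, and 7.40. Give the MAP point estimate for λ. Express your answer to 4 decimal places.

λ̂_MAP = 0.3228

The Exponential(rate=λ) likelihood is ∝ λ^n e^(−λΣtᵢ). Here n = 7 and Σtᵢ = 5.67 + 1.94 + 6.02 + 2.90 + 7.34 + 8 + 7.40 = 39.27.
Posterior ∝ λ^6e^(−1λ) · λ^7e^(−39.27λ) = λ^13e^(−40.27λ), i.e. Gamma(14, 40.27).
Mode = (a−1)/b = 13/40.27 ≈ 0.3228.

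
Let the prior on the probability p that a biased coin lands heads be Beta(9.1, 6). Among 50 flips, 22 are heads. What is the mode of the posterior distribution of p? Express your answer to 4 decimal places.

Prior: Beta(9.1, 6).
Data: 22 successes in 50 trials. The binomial likelihood contributes p^22(1−p)^28, so the posterior is Beta(9.1+22, 6+28) = Beta(31.1, 34).
For Beta(a, b) with a, b > 1 the mode is (a−1)/(a+b−2) = 30.1/63.1 ≈ 0.4770.

p̂_MAP = 0.4770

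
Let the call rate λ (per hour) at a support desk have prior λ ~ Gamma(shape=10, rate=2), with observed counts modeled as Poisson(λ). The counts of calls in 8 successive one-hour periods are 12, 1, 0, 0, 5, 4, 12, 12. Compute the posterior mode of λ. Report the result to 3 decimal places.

Σxᵢ = 12+1+0+0+5+4+12+12 = 46, with n = 8.
Posterior ∝ λ^9e^(−2λ) · λ^46e^(−8λ) = λ^55e^(−10λ), i.e. Gamma(shape=56, rate=10).
The mode of a Gamma(a, b) with a ≥ 1 (shape–rate) is (a−1)/b = 55/10 ≈ 5.500.

λ̂_MAP = 5.500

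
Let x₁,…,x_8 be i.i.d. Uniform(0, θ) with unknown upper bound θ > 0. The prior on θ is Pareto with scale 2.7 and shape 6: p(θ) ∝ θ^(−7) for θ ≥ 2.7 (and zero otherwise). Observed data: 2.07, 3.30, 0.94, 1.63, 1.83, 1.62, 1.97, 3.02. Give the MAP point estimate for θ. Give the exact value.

θ̂_MAP = 3.30

The Uniform(0, θ) likelihood is θ^(−n) for θ ≥ max(xᵢ), zero otherwise. Here max(xᵢ) = 3.30.
Posterior ∝ θ^(−7) · θ^(−8) = θ^(−15) on θ ≥ max(2.7, 3.30) = 3.30.
This density is strictly decreasing in θ, so the posterior mode lies at the lower boundary of the support.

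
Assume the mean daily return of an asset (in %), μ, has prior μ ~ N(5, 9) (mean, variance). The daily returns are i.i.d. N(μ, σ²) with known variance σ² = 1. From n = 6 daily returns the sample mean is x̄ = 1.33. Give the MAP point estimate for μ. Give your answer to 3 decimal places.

n = 6, x̄ = 1.33.
For a Normal prior and Normal likelihood with known variance, the posterior is Normal; its mode equals its mean, the precision-weighted average.
Prior precision 1/σ₀² = 1/9; data precision n/σ² = 6/1 = 6.
μ̂ = ((1/9)·5 + 6·1.33) / (1/9 + 6) = (3841/450)/(55/9) = 3841/2750 ≈ 1.397.

μ̂_MAP = 1.397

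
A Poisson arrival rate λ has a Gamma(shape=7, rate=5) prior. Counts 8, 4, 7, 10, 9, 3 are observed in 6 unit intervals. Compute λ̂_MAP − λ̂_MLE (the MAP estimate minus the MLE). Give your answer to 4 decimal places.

Σxᵢ = 41. Posterior is Gamma(48, 11); MAP = (48−1)/11 = 47/11 ≈ 4.27273.
MLE = x̄ = 41/6 ≈ 6.83333.
Difference = 47/11 − 41/6 = -169/66 ≈ -2.5606.

MAP − MLE = -2.5606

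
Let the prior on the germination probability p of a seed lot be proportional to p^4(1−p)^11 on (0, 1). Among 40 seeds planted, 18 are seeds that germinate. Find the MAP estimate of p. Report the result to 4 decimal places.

p̂_MAP = 0.4000

The prior density ∝ p^4(1−p)^11 is the kernel of Beta(5, 12).
Data: 18 successes in 40 trials. The binomial likelihood contributes p^18(1−p)^22, so the posterior is Beta(5+18, 12+22) = Beta(23, 34).
For Beta(a, b) with a, b > 1 the mode is (a−1)/(a+b−2) = 22/55 ≈ 0.4000.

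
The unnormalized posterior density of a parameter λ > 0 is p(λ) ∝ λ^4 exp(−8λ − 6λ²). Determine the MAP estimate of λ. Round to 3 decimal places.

ℓ'(λ) = 4/λ − 8 − 12λ. Setting this to zero and multiplying by λ: 12λ² + 8λ − 4 = 0.
λ = (−8 + √(8² + 4·12·4)) / (2·12) = (−8 + √256) / 24 = (−8 + 16)/24 = 1/3.
ℓ''(λ) = −4/λ² − 12 < 0, confirming a maximum.

λ̂_MAP = 0.333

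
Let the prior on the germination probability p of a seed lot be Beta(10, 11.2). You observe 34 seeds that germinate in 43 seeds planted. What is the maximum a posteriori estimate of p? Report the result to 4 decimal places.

p̂_MAP = 0.6913

Prior: Beta(10, 11.2).
Data: 34 successes in 43 trials. The binomial likelihood contributes p^34(1−p)^9, so the posterior is Beta(10+34, 11.2+9) = Beta(44, 20.2).
For Beta(a, b) with a, b > 1 the mode is (a−1)/(a+b−2) = 43/62.2 ≈ 0.6913.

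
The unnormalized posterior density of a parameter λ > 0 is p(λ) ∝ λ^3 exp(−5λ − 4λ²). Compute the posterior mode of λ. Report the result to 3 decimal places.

ℓ'(λ) = 3/λ − 5 − 8λ. Setting this to zero and multiplying by λ: 8λ² + 5λ − 3 = 0.
λ = (−5 + √(5² + 4·8·3)) / (2·8) = (−5 + √121) / 16 = (−5 + 11)/16 = 3/8.
ℓ''(λ) = −3/λ² − 8 < 0, confirming a maximum.

λ̂_MAP = 0.375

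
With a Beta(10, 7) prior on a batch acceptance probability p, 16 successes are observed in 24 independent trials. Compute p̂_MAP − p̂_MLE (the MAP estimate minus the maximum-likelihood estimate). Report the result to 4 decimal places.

Posterior is Beta(26, 15); MAP = (26−1)/(41−2) = 25/39 ≈ 0.64103.
MLE ignores the prior: p̂_MLE = k/n = 16/24 ≈ 0.66667.
Difference = 25/39 − 16/24 = -1/39 ≈ -0.0256.

MAP − MLE = -0.0256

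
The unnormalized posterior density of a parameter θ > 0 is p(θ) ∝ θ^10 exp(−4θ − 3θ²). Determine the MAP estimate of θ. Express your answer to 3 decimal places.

θ̂_MAP = 1.000

ℓ'(θ) = 10/θ − 4 − 6θ. Setting this to zero and multiplying by θ: 6θ² + 4θ − 10 = 0.
θ = (−4 + √(4² + 4·6·10)) / (2·6) = (−4 + √256) / 12 = (−4 + 16)/12 = 1.
ℓ''(θ) = −10/θ² − 6 < 0, confirming a maximum.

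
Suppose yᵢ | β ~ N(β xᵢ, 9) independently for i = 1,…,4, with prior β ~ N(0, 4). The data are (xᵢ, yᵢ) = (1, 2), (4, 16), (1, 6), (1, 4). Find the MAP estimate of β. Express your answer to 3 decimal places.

β̂_MAP = 3.576

log p(β | y) = −Σ(yᵢ − βxᵢ)²/(2·9) − β²/(2·4) + const.
Setting the derivative to zero: Σxᵢ(yᵢ − βxᵢ)/9 − β/4 = 0, so β = Σxᵢyᵢ / (Σxᵢ² + σ²/τ²).
Σxᵢyᵢ = 1·2 + 4·16 + 1·6 + 1·4 = 76; Σxᵢ² = 19; σ²/τ² = 2.25.
β̂_MAP = 76 / (19 + 2.25) = 76/21.25 ≈ 3.576.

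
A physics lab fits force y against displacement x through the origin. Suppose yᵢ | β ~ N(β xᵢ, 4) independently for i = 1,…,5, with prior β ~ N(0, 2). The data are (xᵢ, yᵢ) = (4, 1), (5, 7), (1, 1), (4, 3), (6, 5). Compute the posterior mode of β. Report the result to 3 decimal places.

log p(β | y) = −Σ(yᵢ − βxᵢ)²/(2·4) − β²/(2·2) + const.
Setting the derivative to zero: Σxᵢ(yᵢ − βxᵢ)/4 − β/2 = 0, so β = Σxᵢyᵢ / (Σxᵢ² + σ²/τ²).
Σxᵢyᵢ = 4·1 + 5·7 + 1·1 + 4·3 + 6·5 = 82; Σxᵢ² = 94; σ²/τ² = 2.
β̂_MAP = 82 / (94 + 2) = 82/96 ≈ 0.854.

β̂_MAP = 0.854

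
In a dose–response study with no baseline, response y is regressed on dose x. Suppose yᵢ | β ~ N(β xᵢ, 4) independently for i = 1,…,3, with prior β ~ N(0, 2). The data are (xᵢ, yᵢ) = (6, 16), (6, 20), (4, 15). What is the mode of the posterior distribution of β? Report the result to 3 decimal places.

log p(β | y) = −Σ(yᵢ − βxᵢ)²/(2·4) − β²/(2·2) + const.
Setting the derivative to zero: Σxᵢ(yᵢ − βxᵢ)/4 − β/2 = 0, so β = Σxᵢyᵢ / (Σxᵢ² + σ²/τ²).
Σxᵢyᵢ = 6·16 + 6·20 + 4·15 = 276; Σxᵢ² = 88; σ²/τ² = 2.
β̂_MAP = 276 / (88 + 2) = 276/90 ≈ 3.067.

β̂_MAP = 3.067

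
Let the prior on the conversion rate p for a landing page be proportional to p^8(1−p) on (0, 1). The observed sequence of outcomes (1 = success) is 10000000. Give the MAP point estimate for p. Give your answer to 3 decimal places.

p̂_MAP = 0.529

The prior density ∝ p^8(1−p)^1 is the kernel of Beta(9, 2).
Data: 1 success in 8 trials (from the sequence). The binomial likelihood contributes p(1−p)^7, so the posterior is Beta(9+1, 2+7) = Beta(10, 9).
For Beta(a, b) with a, b > 1 the mode is (a−1)/(a+b−2) = 9/17 ≈ 0.529.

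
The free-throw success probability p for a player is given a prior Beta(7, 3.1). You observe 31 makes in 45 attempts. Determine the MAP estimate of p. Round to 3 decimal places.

Prior: Beta(7, 3.1).
Data: 31 successes in 45 trials. The binomial likelihood contributes p^31(1−p)^14, so the posterior is Beta(7+31, 3.1+14) = Beta(38, 17.1).
For Beta(a, b) with a, b > 1 the mode is (a−1)/(a+b−2) = 37/53.1 ≈ 0.697.

p̂_MAP = 0.697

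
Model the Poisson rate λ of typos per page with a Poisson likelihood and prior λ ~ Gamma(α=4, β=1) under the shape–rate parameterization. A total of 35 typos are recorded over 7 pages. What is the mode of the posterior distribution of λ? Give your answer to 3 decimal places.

λ̂_MAP = 4.750

Σxᵢ = 35, n = 7.
Posterior ∝ λ^3e^(−1λ) · λ^35e^(−7λ) = λ^38e^(−8λ), i.e. Gamma(shape=39, rate=8).
The mode of a Gamma(a, b) with a ≥ 1 (shape–rate) is (a−1)/b = 38/8 ≈ 4.750.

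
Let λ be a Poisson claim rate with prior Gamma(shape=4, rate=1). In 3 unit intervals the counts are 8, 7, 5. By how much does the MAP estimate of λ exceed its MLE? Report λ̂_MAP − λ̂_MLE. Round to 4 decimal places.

MAP − MLE = -0.9167

Σxᵢ = 20. Posterior is Gamma(24, 4); MAP = (24−1)/4 = 23/4 ≈ 5.75000.
MLE = x̄ = 20/3 ≈ 6.66667.
Difference = 23/4 − 20/3 = -11/12 ≈ -0.9167.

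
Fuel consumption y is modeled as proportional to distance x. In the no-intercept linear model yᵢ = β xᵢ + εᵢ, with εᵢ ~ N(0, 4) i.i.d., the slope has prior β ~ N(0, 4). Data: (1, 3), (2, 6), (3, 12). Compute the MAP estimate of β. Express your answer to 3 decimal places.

β̂_MAP = 3.400

log p(β | y) = −Σ(yᵢ − βxᵢ)²/(2·4) − β²/(2·4) + const.
Setting the derivative to zero: Σxᵢ(yᵢ − βxᵢ)/4 − β/4 = 0, so β = Σxᵢyᵢ / (Σxᵢ² + σ²/τ²).
Σxᵢyᵢ = 1·3 + 2·6 + 3·12 = 51; Σxᵢ² = 14; σ²/τ² = 1.
β̂_MAP = 51 / (14 + 1) = 51/15 ≈ 3.400.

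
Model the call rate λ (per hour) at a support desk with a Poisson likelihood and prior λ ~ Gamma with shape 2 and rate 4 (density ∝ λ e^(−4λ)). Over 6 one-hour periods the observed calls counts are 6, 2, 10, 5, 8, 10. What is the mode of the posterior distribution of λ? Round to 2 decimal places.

λ̂_MAP = 4.20

Σxᵢ = 6+2+10+5+8+10 = 41, with n = 6.
Posterior ∝ λe^(−4λ) · λ^41e^(−6λ) = λ^42e^(−10λ), i.e. Gamma(shape=43, rate=10).
The mode of a Gamma(a, b) with a ≥ 1 (shape–rate) is (a−1)/b = 42/10 ≈ 4.20.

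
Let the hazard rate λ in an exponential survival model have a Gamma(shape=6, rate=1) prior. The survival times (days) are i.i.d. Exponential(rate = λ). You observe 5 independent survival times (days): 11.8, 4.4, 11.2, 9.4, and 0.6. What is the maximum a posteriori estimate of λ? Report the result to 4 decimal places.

The Exponential(rate=λ) likelihood is ∝ λ^n e^(−λΣtᵢ). Here n = 5 and Σtᵢ = 11.8 + 4.4 + 11.2 + 9.4 + 0.6 = 37.4.
Posterior ∝ λ^5e^(−1λ) · λ^5e^(−37.4λ) = λ^10e^(−38.4λ), i.e. Gamma(11, 38.4).
Mode = (a−1)/b = 10/38.4 ≈ 0.2604.

λ̂_MAP = 0.2604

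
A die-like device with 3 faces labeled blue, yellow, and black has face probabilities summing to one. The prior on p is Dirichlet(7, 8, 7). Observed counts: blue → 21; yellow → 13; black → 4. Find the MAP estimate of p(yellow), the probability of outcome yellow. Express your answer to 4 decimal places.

MAP estimate of p(yellow) = 0.3509

The posterior is Dirichlet(αᵢ + nᵢ) = Dirichlet(28, 21, 11).
For a Dirichlet(a₁,…,a_K) with all aᵢ > 1, the mode has j-th component (aⱼ − 1)/(Σaᵢ − K).
Here Σaᵢ = 60 and K = 3, so p(yellow) = (21 − 1)/(60 − 3) = 20/57 ≈ 0.3509.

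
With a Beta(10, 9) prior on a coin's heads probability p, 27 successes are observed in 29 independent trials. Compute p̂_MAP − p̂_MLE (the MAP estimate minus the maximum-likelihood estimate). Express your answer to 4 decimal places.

Posterior is Beta(37, 11); MAP = (37−1)/(48−2) = 36/46 ≈ 0.78261.
MLE ignores the prior: p̂_MLE = k/n = 27/29 ≈ 0.93103.
Difference = 36/46 − 27/29 = -99/667 ≈ -0.1484.

MAP − MLE = -0.1484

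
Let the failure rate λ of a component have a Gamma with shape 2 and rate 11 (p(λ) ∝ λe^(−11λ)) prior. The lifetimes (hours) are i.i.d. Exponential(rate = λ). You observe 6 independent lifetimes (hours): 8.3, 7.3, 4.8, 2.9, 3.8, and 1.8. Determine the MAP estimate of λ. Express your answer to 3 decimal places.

The Exponential(rate=λ) likelihood is ∝ λ^n e^(−λΣtᵢ). Here n = 6 and Σtᵢ = 8.3 + 7.3 + 4.8 + 2.9 + 3.8 + 1.8 = 28.9.
Posterior ∝ λe^(−11λ) · λ^6e^(−28.9λ) = λ^7e^(−39.9λ), i.e. Gamma(8, 39.9).
Mode = (a−1)/b = 7/39.9 ≈ 0.175.

λ̂_MAP = 0.175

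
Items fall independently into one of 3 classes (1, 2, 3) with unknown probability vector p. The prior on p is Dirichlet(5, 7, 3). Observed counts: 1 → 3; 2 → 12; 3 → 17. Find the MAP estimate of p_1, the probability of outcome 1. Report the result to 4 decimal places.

MAP estimate: 0.1591

The posterior is Dirichlet(αᵢ + nᵢ) = Dirichlet(8, 19, 20).
For a Dirichlet(a₁,…,a_K) with all aᵢ > 1, the mode has j-th component (aⱼ − 1)/(Σaᵢ − K).
Here Σaᵢ = 47 and K = 3, so p_1 = (8 − 1)/(47 − 3) = 7/44 ≈ 0.1591.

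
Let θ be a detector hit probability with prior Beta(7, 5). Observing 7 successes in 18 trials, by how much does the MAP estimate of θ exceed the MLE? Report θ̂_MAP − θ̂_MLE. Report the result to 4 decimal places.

Posterior is Beta(14, 16); MAP = (14−1)/(30−2) = 13/28 ≈ 0.46429.
MLE ignores the prior: θ̂_MLE = k/n = 7/18 ≈ 0.38889.
Difference = 13/28 − 7/18 = 19/252 ≈ 0.0754.

MAP − MLE = 0.0754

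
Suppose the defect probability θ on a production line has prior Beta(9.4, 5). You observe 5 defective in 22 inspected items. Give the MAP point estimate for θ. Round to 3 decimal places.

Prior: Beta(9.4, 5).
Data: 5 successes in 22 trials. The binomial likelihood contributes θ^5(1−θ)^17, so the posterior is Beta(9.4+5, 5+17) = Beta(14.4, 22).
For Beta(a, b) with a, b > 1 the mode is (a−1)/(a+b−2) = 13.4/34.4 ≈ 0.390.

θ̂_MAP = 0.390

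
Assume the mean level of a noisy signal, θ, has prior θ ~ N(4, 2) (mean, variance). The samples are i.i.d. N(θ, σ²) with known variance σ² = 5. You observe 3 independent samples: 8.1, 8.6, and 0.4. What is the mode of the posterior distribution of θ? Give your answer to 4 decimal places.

n = 3; x̄ = (8.1 + 8.6 + 0.4)/3 = 17.1/3 = 5.7.
For a Normal prior and Normal likelihood with known variance, the posterior is Normal; its mode equals its mean, the precision-weighted average.
Prior precision 1/σ₀² = 1/2 = 0.5; data precision n/σ² = 3/5 = 0.6.
θ̂ = (0.5·4 + 0.6·5.7) / (0.5 + 0.6) = 5.42/1.1 = 271/55 ≈ 4.9273.

θ̂_MAP = 4.9273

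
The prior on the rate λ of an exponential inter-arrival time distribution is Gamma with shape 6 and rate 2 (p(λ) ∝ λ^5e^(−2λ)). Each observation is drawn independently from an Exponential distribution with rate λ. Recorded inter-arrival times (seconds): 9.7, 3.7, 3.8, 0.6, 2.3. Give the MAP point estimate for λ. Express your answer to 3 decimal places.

The Exponential(rate=λ) likelihood is ∝ λ^n e^(−λΣtᵢ). Here n = 5 and Σtᵢ = 9.7 + 3.7 + 3.8 + 0.6 + 2.3 = 20.1.
Posterior ∝ λ^5e^(−2λ) · λ^5e^(−20.1λ) = λ^10e^(−22.1λ), i.e. Gamma(11, 22.1).
Mode = (a−1)/b = 10/22.1 ≈ 0.452.

λ̂_MAP = 0.452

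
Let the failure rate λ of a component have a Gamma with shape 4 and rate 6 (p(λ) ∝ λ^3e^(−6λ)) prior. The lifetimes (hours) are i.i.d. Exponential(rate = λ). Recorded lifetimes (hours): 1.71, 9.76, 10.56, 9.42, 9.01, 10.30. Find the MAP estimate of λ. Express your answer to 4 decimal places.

The Exponential(rate=λ) likelihood is ∝ λ^n e^(−λΣtᵢ). Here n = 6 and Σtᵢ = 1.71 + 9.76 + 10.56 + 9.42 + 9.01 + 10.30 = 50.76.
Posterior ∝ λ^3e^(−6λ) · λ^6e^(−50.76λ) = λ^9e^(−56.76λ), i.e. Gamma(10, 56.76).
Mode = (a−1)/b = 9/56.76 ≈ 0.1586.

λ̂_MAP = 0.1586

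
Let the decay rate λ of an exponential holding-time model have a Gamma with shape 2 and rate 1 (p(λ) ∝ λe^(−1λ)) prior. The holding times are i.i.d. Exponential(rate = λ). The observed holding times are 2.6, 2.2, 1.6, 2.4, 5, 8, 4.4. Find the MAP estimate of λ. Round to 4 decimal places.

λ̂_MAP = 0.2941

The Exponential(rate=λ) likelihood is ∝ λ^n e^(−λΣtᵢ). Here n = 7 and Σtᵢ = 2.6 + 2.2 + 1.6 + 2.4 + 5 + 8 + 4.4 = 26.2.
Posterior ∝ λe^(−1λ) · λ^7e^(−26.2λ) = λ^8e^(−27.2λ), i.e. Gamma(9, 27.2).
Mode = (a−1)/b = 8/27.2 ≈ 0.2941.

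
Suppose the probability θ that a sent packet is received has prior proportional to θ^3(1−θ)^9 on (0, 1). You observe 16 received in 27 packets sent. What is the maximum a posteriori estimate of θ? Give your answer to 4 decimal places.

θ̂_MAP = 0.4872

The prior density ∝ θ^3(1−θ)^9 is the kernel of Beta(4, 10).
Data: 16 successes in 27 trials. The binomial likelihood contributes θ^16(1−θ)^11, so the posterior is Beta(4+16, 10+11) = Beta(20, 21).
For Beta(a, b) with a, b > 1 the mode is (a−1)/(a+b−2) = 19/39 ≈ 0.4872.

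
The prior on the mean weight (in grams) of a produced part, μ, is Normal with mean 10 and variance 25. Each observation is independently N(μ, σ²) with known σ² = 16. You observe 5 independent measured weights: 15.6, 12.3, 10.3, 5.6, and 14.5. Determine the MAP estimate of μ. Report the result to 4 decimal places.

μ̂_MAP = 11.4716

n = 5; x̄ = (15.6 + 12.3 + 10.3 + 5.6 + 14.5)/5 = 58.3/5 = 11.66.
For a Normal prior and Normal likelihood with known variance, the posterior is Normal; its mode equals its mean, the precision-weighted average.
Prior precision 1/σ₀² = 1/25 = 0.04; data precision n/σ² = 5/16 = 0.3125.
μ̂ = (0.04·10 + 0.3125·11.66) / (0.04 + 0.3125) = 4.04375/0.3525 = 3235/282 ≈ 11.4716.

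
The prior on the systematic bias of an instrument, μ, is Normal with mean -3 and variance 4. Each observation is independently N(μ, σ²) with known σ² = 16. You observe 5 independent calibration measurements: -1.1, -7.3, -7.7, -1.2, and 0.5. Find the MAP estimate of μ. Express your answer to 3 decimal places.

μ̂_MAP = -3.200

n = 5; x̄ = ((-1.1) + (-7.3) + (-7.7) + (-1.2) + 0.5)/5 = -16.8/5 = -3.36.
For a Normal prior and Normal likelihood with known variance, the posterior is Normal; its mode equals its mean, the precision-weighted average.
Prior precision 1/σ₀² = 1/4 = 0.25; data precision n/σ² = 5/16 = 0.3125.
μ̂ = (0.25·(-3) + 0.3125·(-3.36)) / (0.25 + 0.3125) = (-1.8)/0.5625 = -3.200.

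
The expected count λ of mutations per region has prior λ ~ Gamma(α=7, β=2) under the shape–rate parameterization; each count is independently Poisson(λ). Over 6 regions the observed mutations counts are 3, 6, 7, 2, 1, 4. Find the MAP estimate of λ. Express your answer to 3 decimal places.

λ̂_MAP = 3.625

Σxᵢ = 3+6+7+2+1+4 = 23, with n = 6.
Posterior ∝ λ^6e^(−2λ) · λ^23e^(−6λ) = λ^29e^(−8λ), i.e. Gamma(shape=30, rate=8).
The mode of a Gamma(a, b) with a ≥ 1 (shape–rate) is (a−1)/b = 29/8 ≈ 3.625.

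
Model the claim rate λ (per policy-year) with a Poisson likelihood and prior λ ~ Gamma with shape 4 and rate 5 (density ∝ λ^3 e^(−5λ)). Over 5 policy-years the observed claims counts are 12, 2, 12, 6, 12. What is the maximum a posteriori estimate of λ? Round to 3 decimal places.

Σxᵢ = 12+2+12+6+12 = 44, with n = 5.
Posterior ∝ λ^3e^(−5λ) · λ^44e^(−5λ) = λ^47e^(−10λ), i.e. Gamma(shape=48, rate=10).
The mode of a Gamma(a, b) with a ≥ 1 (shape–rate) is (a−1)/b = 47/10 ≈ 4.700.

λ̂_MAP = 4.700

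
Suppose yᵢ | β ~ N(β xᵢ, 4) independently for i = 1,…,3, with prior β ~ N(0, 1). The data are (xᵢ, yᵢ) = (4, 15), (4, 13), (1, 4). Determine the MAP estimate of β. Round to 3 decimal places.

log p(β | y) = −Σ(yᵢ − βxᵢ)²/(2·4) − β²/(2·1) + const.
Setting the derivative to zero: Σxᵢ(yᵢ − βxᵢ)/4 − β/1 = 0, so β = Σxᵢyᵢ / (Σxᵢ² + σ²/τ²).
Σxᵢyᵢ = 4·15 + 4·13 + 1·4 = 116; Σxᵢ² = 33; σ²/τ² = 4.
β̂_MAP = 116 / (33 + 4) = 116/37 ≈ 3.135.

β̂_MAP = 3.135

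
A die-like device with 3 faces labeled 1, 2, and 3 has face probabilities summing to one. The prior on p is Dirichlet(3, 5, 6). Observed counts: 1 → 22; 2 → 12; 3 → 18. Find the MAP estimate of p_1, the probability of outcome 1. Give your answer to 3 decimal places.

MAP estimate: 0.381

The posterior is Dirichlet(αᵢ + nᵢ) = Dirichlet(25, 17, 24).
For a Dirichlet(a₁,…,a_K) with all aᵢ > 1, the mode has j-th component (aⱼ − 1)/(Σaᵢ − K).
Here Σaᵢ = 66 and K = 3, so p_1 = (25 − 1)/(66 − 3) = 24/63 ≈ 0.381.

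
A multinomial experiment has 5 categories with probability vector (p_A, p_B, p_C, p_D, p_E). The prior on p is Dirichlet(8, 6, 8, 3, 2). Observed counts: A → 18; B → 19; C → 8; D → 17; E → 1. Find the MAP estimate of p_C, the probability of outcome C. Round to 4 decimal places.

The posterior is Dirichlet(αᵢ + nᵢ) = Dirichlet(26, 25, 16, 20, 3).
For a Dirichlet(a₁,…,a_K) with all aᵢ > 1, the mode has j-th component (aⱼ − 1)/(Σaᵢ − K).
Here Σaᵢ = 90 and K = 5, so p_C = (16 − 1)/(90 − 5) = 15/85 ≈ 0.1765.

MAP estimate of p_C = 0.1765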